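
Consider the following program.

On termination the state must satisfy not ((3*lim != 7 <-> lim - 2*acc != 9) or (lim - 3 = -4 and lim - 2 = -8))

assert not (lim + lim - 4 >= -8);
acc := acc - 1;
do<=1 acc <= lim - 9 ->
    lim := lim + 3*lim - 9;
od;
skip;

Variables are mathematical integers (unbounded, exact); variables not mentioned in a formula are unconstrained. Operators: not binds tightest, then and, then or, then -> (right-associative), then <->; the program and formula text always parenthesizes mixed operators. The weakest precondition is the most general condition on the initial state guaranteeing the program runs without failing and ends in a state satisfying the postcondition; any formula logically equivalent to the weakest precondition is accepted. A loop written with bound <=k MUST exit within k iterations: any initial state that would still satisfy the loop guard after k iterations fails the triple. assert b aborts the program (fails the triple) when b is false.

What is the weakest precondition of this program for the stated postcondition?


Working backward. After the program, the postcondition not ((3*lim != 7 <-> lim - 2*acc != 9) or (lim - 3 = -4 and lim - 2 = -8)) must hold; in canonical form it is not ((3*lim != 7 <-> lim != 2*acc + 9) or (lim = -1 and lim = -6)).
Before skip: not ((3*lim != 7 <-> lim != 2*acc + 9) or (lim = -1 and lim = -6))
Before the loop (bound <=1), unroll the exhaustion recursion (WP_0 = exit-now case; WP_j = one more guarded iteration, up to j = 1):
  WP_0: (not (acc <= lim - 9)) and (not ((3*lim != 7 <-> lim != 2*acc + 9) or (lim = -1 and lim = -6)))
  WP_1: (acc <= lim - 9 -> ((not (acc <= 4*lim - 18)) and (not ((12*lim != 34 <-> 4*lim != 2*acc + 18) or (4*lim = 8 and 4*lim = 3))))) and ((not (acc <= lim - 9)) -> (not ((3*lim != 7 <-> lim != 2*acc + 9) or (lim = -1 and lim = -6))))
So before the loop: (acc <= lim - 9 -> ((not (acc <= 4*lim - 18)) and (not ((12*lim != 34 <-> 4*lim != 2*acc + 18) or (4*lim = 8 and 4*lim = 3))))) and ((not (acc <= lim - 9)) -> (not ((3*lim != 7 <-> lim != 2*acc + 9) or (lim = -1 and lim = -6))))
Before acc := acc - 1: (acc <= lim - 8 -> ((not (acc <= 4*lim - 17)) and (not ((12*lim != 34 <-> 4*lim != 2*acc + 16) or (4*lim = 8 and 4*lim = 3))))) and ((not (acc <= lim - 8)) -> (not ((3*lim != 7 <-> lim != 2*acc + 7) or (lim = -1 and lim = -6))))
Before assert not (lim + lim - 4 >= -8): (not (2*lim >= -4)) and (acc <= lim - 8 -> ((not (acc <= 4*lim - 17)) and (not ((12*lim != 34 <-> 4*lim != 2*acc + 16) or (4*lim = 8 and 4*lim = 3))))) and ((not (acc <= lim - 8)) -> (not ((3*lim != 7 <-> lim != 2*acc + 7) or (lim = -1 and lim = -6))))
Answer: WP = (not (2*lim >= -4)) and (acc <= lim - 8 -> ((not (acc <= 4*lim - 17)) and (not ((12*lim != 34 <-> 4*lim != 2*acc + 16) or (4*lim = 8 and 4*lim = 3))))) and ((not (acc <= lim - 8)) -> (not ((3*lim != 7 <-> lim != 2*acc + 7) or (lim = -1 and lim = -6))))


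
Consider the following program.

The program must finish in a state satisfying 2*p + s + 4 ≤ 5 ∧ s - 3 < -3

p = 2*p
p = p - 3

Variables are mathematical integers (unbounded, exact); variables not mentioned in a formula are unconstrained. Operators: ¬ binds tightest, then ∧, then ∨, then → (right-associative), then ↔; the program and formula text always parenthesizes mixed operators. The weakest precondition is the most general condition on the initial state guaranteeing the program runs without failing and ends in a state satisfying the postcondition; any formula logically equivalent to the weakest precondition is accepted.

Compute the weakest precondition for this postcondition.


Working backward. After the program, the postcondition 2*p + s + 4 ≤ 5 ∧ s - 3 < -3 must hold; in canonical form it is 2*p + s ≤ 1 ∧ s < 0.
Before p := p - 3: 2*p + s ≤ 7 ∧ s < 0
Before p := 2*p: 4*p + s ≤ 7 ∧ s < 0
Answer: WP = 4*p + s ≤ 7 ∧ s < 0


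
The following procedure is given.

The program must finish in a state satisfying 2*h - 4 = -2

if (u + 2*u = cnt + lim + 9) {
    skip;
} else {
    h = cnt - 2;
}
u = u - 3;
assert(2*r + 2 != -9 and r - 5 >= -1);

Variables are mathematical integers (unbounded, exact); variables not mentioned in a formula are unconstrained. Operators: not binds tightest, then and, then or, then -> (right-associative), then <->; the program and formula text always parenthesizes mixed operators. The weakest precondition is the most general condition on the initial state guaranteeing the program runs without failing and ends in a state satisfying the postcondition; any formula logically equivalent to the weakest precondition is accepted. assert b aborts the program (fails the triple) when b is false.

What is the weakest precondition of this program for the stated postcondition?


Working backward. After the program, the postcondition 2*h - 4 = -2 must hold; in canonical form it is 2*h = 2.
Before assert 2*r + 2 != -9 and r - 5 >= -1: 2*r != -11 and r >= 4 and 2*h = 2
Before u := u - 3: 2*r != -11 and r >= 4 and 2*h = 2
Then branch requires 2*r != -11 and r >= 4 and 2*h = 2; else branch requires 2*r != -11 and r >= 4 and 2*cnt = 6.
Before the if: (3*u = cnt + lim + 9 -> (2*r != -11 and r >= 4 and 2*h = 2)) and ((not (3*u = cnt + lim + 9)) -> (2*r != -11 and r >= 4 and 2*cnt = 6))
Answer: WP = (3*u = cnt + lim + 9 -> (2*r != -11 and r >= 4 and 2*h = 2)) and ((not (3*u = cnt + lim + 9)) -> (2*r != -11 and r >= 4 and 2*cnt = 6))


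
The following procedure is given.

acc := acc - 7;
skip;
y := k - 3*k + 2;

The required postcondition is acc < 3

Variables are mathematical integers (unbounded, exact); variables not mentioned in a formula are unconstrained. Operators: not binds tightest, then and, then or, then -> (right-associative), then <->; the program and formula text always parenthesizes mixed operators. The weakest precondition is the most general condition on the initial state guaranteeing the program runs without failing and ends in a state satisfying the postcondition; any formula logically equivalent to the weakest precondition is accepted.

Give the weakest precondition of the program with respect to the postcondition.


Working backward. After the program, acc < 3 must hold.
Before y := k - 3*k + 2: acc < 3
Before skip: acc < 3
Before acc := acc - 7: acc < 10
Answer: WP = acc < 10


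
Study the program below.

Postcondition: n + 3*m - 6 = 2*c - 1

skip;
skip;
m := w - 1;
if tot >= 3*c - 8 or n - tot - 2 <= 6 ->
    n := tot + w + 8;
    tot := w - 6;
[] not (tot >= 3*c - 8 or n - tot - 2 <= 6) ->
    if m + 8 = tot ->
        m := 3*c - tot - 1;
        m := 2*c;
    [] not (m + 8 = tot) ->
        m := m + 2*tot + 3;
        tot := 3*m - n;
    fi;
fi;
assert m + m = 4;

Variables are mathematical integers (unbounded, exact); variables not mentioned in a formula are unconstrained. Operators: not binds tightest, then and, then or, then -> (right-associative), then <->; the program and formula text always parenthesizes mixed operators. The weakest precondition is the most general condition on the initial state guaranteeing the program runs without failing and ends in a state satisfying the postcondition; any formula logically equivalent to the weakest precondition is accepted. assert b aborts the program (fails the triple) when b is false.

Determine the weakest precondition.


Working backward. After the program, the postcondition n + 3*m - 6 = 2*c - 1 must hold; in canonical form it is 3*m + n = 2*c + 5.
Before assert m + m = 4: 2*m = 4 and 3*m + n = 2*c + 5
Then branch requires 2*m = 4 and 3*m + tot + w = 2*c - 3; else branch requires (m = tot - 8 -> (4*c = 4 and 4*c + n = 5)) and ((not (m = tot - 8)) -> (2*m + 4*tot = -2 and 3*m + n + 6*tot = 2*c - 4)).
Before the if: ((tot >= 3*c - 8 or n <= tot + 8) -> (2*m = 4 and 3*m + tot + w = 2*c - 3)) and ((not (tot >= 3*c - 8 or n <= tot + 8)) -> ((m = tot - 8 -> (4*c = 4 and 4*c + n = 5)) and ((not (m = tot - 8)) -> (2*m + 4*tot = -2 and 3*m + n + 6*tot = 2*c - 4))))
Before m := w - 1: ((tot >= 3*c - 8 or n <= tot + 8) -> (2*w = 6 and tot + 4*w = 2*c)) and ((not (tot >= 3*c - 8 or n <= tot + 8)) -> ((w = tot - 7 -> (4*c = 4 and 4*c + n = 5)) and ((not (w = tot - 7)) -> (4*tot + 2*w = 0 and n + 6*tot + 3*w = 2*c - 1))))
Before skip: ((tot >= 3*c - 8 or n <= tot + 8) -> (2*w = 6 and tot + 4*w = 2*c)) and ((not (tot >= 3*c - 8 or n <= tot + 8)) -> ((w = tot - 7 -> (4*c = 4 and 4*c + n = 5)) and ((not (w = tot - 7)) -> (4*tot + 2*w = 0 and n + 6*tot + 3*w = 2*c - 1))))
Before skip: ((tot >= 3*c - 8 or n <= tot + 8) -> (2*w = 6 and tot + 4*w = 2*c)) and ((not (tot >= 3*c - 8 or n <= tot + 8)) -> ((w = tot - 7 -> (4*c = 4 and 4*c + n = 5)) and ((not (w = tot - 7)) -> (4*tot + 2*w = 0 and n + 6*tot + 3*w = 2*c - 1))))
Answer: WP = ((tot >= 3*c - 8 or n <= tot + 8) -> (2*w = 6 and tot + 4*w = 2*c)) and ((not (tot >= 3*c - 8 or n <= tot + 8)) -> ((w = tot - 7 -> (4*c = 4 and 4*c + n = 5)) and ((not (w = tot - 7)) -> (4*tot + 2*w = 0 and n + 6*tot + 3*w = 2*c - 1))))


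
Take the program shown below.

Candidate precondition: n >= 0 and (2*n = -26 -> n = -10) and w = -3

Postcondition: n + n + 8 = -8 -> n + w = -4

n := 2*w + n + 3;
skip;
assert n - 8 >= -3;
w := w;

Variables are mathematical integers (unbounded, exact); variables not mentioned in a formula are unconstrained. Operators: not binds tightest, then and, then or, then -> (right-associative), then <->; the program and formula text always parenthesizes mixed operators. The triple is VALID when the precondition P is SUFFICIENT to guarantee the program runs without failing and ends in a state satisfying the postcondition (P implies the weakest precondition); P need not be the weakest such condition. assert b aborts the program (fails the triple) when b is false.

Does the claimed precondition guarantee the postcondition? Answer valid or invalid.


Working backward. After the program, the postcondition n + n + 8 = -8 -> n + w = -4 must hold; in canonical form it is 2*n = -16 -> n + w = -4.
Before w := w: 2*n = -16 -> n + w = -4
Before assert n - 8 >= -3: n >= 5 and (2*n = -16 -> n + w = -4)
Before skip: n >= 5 and (2*n = -16 -> n + w = -4)
Before n := 2*w + n + 3: n + 2*w >= 2 and (2*n + 4*w = -22 -> n + 3*w = -7)
The weakest precondition is n + 2*w >= 2 and (2*n + 4*w = -22 -> n + 3*w = -7).
Check whether n >= 0 and (2*n = -26 -> n = -10) and w = -3 implies it.
Countermodel: at the initial state n = 0, w = -3, the precondition holds but the weakest precondition fails.
Answer: invalid


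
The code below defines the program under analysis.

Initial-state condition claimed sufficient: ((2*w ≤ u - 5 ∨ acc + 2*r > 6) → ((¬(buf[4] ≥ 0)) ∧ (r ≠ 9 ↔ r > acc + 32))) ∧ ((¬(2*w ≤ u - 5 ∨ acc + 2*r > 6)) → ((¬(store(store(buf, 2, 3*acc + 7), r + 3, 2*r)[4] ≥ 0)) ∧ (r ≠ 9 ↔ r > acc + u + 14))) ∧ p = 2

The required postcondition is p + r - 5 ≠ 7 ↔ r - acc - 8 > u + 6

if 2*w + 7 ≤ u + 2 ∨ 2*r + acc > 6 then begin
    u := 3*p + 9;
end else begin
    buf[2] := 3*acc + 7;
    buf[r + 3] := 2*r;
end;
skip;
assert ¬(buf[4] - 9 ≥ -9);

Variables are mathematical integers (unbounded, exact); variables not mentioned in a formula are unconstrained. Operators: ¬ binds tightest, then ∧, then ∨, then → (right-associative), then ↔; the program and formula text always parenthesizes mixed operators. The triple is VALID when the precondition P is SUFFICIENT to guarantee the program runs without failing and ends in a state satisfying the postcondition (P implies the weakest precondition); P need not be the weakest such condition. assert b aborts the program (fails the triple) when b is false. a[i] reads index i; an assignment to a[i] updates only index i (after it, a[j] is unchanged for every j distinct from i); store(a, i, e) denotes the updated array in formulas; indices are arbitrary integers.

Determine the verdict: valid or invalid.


Working backward. After the program, the postcondition p + r - 5 ≠ 7 ↔ r - acc - 8 > u + 6 must hold; in canonical form it is p + r ≠ 12 ↔ r > acc + u + 14.
Before assert ¬(buf[4] - 9 ≥ -9): (¬(buf[4] ≥ 0)) ∧ (p + r ≠ 12 ↔ r > acc + u + 14)
Before skip: (¬(buf[4] ≥ 0)) ∧ (p + r ≠ 12 ↔ r > acc + u + 14)
Then branch requires (¬(buf[4] ≥ 0)) ∧ (p + r ≠ 12 ↔ r > acc + 3*p + 23); else branch requires (¬(store(store(buf, 2, 3*acc + 7), r + 3, 2*r)[4] ≥ 0)) ∧ (p + r ≠ 12 ↔ r > acc + u + 14).
Before the if: ((2*w ≤ u - 5 ∨ acc + 2*r > 6) → ((¬(buf[4] ≥ 0)) ∧ (p + r ≠ 12 ↔ r > acc + 3*p + 23))) ∧ ((¬(2*w ≤ u - 5 ∨ acc + 2*r > 6)) → ((¬(store(store(buf, 2, 3*acc + 7), r + 3, 2*r)[4] ≥ 0)) ∧ (p + r ≠ 12 ↔ r > acc + u + 14)))
The weakest precondition is ((2*w ≤ u - 5 ∨ acc + 2*r > 6) → ((¬(buf[4] ≥ 0)) ∧ (p + r ≠ 12 ↔ r > acc + 3*p + 23))) ∧ ((¬(2*w ≤ u - 5 ∨ acc + 2*r > 6)) → ((¬(store(store(buf, 2, 3*acc + 7), r + 3, 2*r)[4] ≥ 0)) ∧ (p + r ≠ 12 ↔ r > acc + u + 14))).
Check whether ((2*w ≤ u - 5 ∨ acc + 2*r > 6) → ((¬(buf[4] ≥ 0)) ∧ (r ≠ 9 ↔ r > acc + 32))) ∧ ((¬(2*w ≤ u - 5 ∨ acc + 2*r > 6)) → ((¬(store(store(buf, 2, 3*acc + 7), r + 3, 2*r)[4] ≥ 0)) ∧ (r ≠ 9 ↔ r > acc + u + 14))) ∧ p = 2 implies it.
Countermodel: at the initial state acc = -12, buf = {[2] = 15, [4] = -1, [12] = 15, elsewhere 15}, p = 2, r = 9, u = 7, w = 2, the precondition holds but the weakest precondition fails.
Answer: invalid


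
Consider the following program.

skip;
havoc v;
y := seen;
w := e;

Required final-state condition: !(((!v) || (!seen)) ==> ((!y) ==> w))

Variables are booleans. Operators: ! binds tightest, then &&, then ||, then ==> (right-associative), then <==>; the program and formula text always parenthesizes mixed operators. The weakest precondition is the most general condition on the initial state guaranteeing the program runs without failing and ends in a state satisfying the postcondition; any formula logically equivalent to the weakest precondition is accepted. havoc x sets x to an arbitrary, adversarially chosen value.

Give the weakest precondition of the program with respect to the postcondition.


Working backward. After the program, !(((!v) || (!seen)) ==> ((!y) ==> w)) must hold.
Before w := e: !(((!v) || (!seen)) ==> ((!y) ==> e))
Before y := seen: !(((!v) || (!seen)) ==> ((!seen) ==> e))
Before havoc v: (!((!seen) ==> ((!seen) ==> e))) && (!((!seen) ==> e))
Before skip: (!((!seen) ==> ((!seen) ==> e))) && (!((!seen) ==> e))
Answer: WP = (!((!seen) ==> ((!seen) ==> e))) && (!((!seen) ==> e))


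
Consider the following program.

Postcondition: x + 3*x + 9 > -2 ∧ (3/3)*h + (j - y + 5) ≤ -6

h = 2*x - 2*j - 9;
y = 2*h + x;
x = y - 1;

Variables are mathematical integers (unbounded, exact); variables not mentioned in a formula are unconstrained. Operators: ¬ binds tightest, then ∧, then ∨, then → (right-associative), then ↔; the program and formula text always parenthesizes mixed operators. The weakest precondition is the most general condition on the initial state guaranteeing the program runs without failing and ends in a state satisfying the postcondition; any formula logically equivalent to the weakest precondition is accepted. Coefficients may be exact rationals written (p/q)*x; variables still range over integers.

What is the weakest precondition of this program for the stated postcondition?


Working backward. After the program, the postcondition x + 3*x + 9 > -2 ∧ (3/3)*h + (j - y + 5) ≤ -6 must hold; in canonical form it is 4*x > -11 ∧ h + j ≤ y - 11.
Before x := y - 1: 4*y > -7 ∧ h + j ≤ y - 11
Before y := 2*h + x: 8*h + 4*x > -7 ∧ j ≤ h + x - 11
Before h := 2*x - 2*j - 9: 20*x > 16*j + 65 ∧ 3*j ≤ 3*x - 20
Answer: WP = 20*x > 16*j + 65 ∧ 3*j ≤ 3*x - 20


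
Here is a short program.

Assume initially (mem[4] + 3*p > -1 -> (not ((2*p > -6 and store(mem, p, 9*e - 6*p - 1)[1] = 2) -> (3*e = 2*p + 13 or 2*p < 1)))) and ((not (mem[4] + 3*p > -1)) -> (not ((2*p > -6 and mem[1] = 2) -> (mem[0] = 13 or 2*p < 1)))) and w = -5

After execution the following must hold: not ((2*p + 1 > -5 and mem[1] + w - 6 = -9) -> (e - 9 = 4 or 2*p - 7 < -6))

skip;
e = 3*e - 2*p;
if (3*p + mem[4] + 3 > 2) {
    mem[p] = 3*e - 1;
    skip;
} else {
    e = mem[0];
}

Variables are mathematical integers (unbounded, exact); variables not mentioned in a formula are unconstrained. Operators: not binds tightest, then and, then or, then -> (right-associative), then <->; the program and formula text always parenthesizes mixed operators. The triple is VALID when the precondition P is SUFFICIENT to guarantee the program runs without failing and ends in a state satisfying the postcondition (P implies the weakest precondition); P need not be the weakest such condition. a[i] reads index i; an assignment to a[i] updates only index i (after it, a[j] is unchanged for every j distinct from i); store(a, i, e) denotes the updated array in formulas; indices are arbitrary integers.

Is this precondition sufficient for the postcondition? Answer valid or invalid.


Working backward. After the program, the postcondition not ((2*p + 1 > -5 and mem[1] + w - 6 = -9) -> (e - 9 = 4 or 2*p - 7 < -6)) must hold; in canonical form it is not ((2*p > -6 and mem[1] + w = -3) -> (e = 13 or 2*p < 1)).
Then branch requires not ((2*p > -6 and store(mem, p, 3*e - 1)[1] + w = -3) -> (e = 13 or 2*p < 1)); else branch requires not ((2*p > -6 and mem[1] + w = -3) -> (mem[0] = 13 or 2*p < 1)).
Before the if: (mem[4] + 3*p > -1 -> (not ((2*p > -6 and store(mem, p, 3*e - 1)[1] + w = -3) -> (e = 13 or 2*p < 1)))) and ((not (mem[4] + 3*p > -1)) -> (not ((2*p > -6 and mem[1] + w = -3) -> (mem[0] = 13 or 2*p < 1))))
Before e := 3*e - 2*p: (mem[4] + 3*p > -1 -> (not ((2*p > -6 and store(mem, p, 9*e - 6*p - 1)[1] + w = -3) -> (3*e = 2*p + 13 or 2*p < 1)))) and ((not (mem[4] + 3*p > -1)) -> (not ((2*p > -6 and mem[1] + w = -3) -> (mem[0] = 13 or 2*p < 1))))
Before skip: (mem[4] + 3*p > -1 -> (not ((2*p > -6 and store(mem, p, 9*e - 6*p - 1)[1] + w = -3) -> (3*e = 2*p + 13 or 2*p < 1)))) and ((not (mem[4] + 3*p > -1)) -> (not ((2*p > -6 and mem[1] + w = -3) -> (mem[0] = 13 or 2*p < 1))))
The weakest precondition is (mem[4] + 3*p > -1 -> (not ((2*p > -6 and store(mem, p, 9*e - 6*p - 1)[1] + w = -3) -> (3*e = 2*p + 13 or 2*p < 1)))) and ((not (mem[4] + 3*p > -1)) -> (not ((2*p > -6 and mem[1] + w = -3) -> (mem[0] = 13 or 2*p < 1)))).
Check whether (mem[4] + 3*p > -1 -> (not ((2*p > -6 and store(mem, p, 9*e - 6*p - 1)[1] = 2) -> (3*e = 2*p + 13 or 2*p < 1)))) and ((not (mem[4] + 3*p > -1)) -> (not ((2*p > -6 and mem[1] = 2) -> (mem[0] = 13 or 2*p < 1)))) and w = -5 implies it.
Every state satisfying the precondition satisfies the weakest precondition: the implication holds.
Answer: valid


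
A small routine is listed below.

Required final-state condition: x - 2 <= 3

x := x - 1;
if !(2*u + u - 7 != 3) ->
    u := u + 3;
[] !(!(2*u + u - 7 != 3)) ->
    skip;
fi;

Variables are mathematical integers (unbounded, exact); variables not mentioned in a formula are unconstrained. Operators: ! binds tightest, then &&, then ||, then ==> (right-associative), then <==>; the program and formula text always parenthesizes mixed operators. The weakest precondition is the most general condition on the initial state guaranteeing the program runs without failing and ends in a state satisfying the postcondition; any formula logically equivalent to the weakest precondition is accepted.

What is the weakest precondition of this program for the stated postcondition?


Working backward. After the program, the postcondition x - 2 <= 3 must hold; in canonical form it is x <= 5.
Then branch requires x <= 5; else branch requires x <= 5.
Before the if: ((!(3*u != 10)) ==> x <= 5) && (3*u != 10 ==> x <= 5)
Before x := x - 1: ((!(3*u != 10)) ==> x <= 6) && (3*u != 10 ==> x <= 6)
Answer: WP = ((!(3*u != 10)) ==> x <= 6) && (3*u != 10 ==> x <= 6)


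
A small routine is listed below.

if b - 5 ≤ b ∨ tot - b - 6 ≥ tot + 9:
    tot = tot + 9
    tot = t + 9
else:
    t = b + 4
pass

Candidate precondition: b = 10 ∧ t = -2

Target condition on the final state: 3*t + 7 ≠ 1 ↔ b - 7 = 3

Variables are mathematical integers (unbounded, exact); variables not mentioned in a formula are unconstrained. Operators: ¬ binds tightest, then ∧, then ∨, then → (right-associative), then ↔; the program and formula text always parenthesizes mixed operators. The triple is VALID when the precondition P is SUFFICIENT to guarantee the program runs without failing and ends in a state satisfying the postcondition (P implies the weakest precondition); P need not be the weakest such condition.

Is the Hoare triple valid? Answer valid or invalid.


Working backward. After the program, the postcondition 3*t + 7 ≠ 1 ↔ b - 7 = 3 must hold; in canonical form it is 3*t ≠ -6 ↔ b = 10.
Before skip: 3*t ≠ -6 ↔ b = 10
Then branch requires 3*t ≠ -6 ↔ b = 10; else branch requires 3*b ≠ -18 ↔ b = 10.
Before the if: 3*t ≠ -6 ↔ b = 10
The weakest precondition is 3*t ≠ -6 ↔ b = 10.
Check whether b = 10 ∧ t = -2 implies it.
Countermodel: at the initial state b = 10, t = -2, the precondition holds but the weakest precondition fails.
Answer: invalid


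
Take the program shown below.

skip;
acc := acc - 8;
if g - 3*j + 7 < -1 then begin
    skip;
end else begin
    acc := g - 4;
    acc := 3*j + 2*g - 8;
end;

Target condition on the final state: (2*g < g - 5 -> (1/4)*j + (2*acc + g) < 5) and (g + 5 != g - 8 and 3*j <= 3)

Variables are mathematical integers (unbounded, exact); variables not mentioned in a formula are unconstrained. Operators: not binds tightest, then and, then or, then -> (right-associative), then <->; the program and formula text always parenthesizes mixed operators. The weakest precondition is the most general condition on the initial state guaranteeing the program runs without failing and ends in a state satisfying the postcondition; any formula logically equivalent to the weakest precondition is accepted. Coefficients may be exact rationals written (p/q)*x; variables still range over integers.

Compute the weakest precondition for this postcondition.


Working backward. After the program, the postcondition (2*g < g - 5 -> (1/4)*j + (2*acc + g) < 5) and (g + 5 != g - 8 and 3*j <= 3) must hold; in canonical form it is (g < -5 -> 2*acc + g + (1/4)*j < 5) and 3*j <= 3.
Then branch requires (g < -5 -> 2*acc + g + (1/4)*j < 5) and 3*j <= 3; else branch requires (g < -5 -> 5*g + (25/4)*j < 21) and 3*j <= 3.
Before the if: (g < 3*j - 8 -> ((g < -5 -> 2*acc + g + (1/4)*j < 5) and 3*j <= 3)) and ((not (g < 3*j - 8)) -> ((g < -5 -> 5*g + (25/4)*j < 21) and 3*j <= 3))
Before acc := acc - 8: (g < 3*j - 8 -> ((g < -5 -> 2*acc + g + (1/4)*j < 21) and 3*j <= 3)) and ((not (g < 3*j - 8)) -> ((g < -5 -> 5*g + (25/4)*j < 21) and 3*j <= 3))
Before skip: (g < 3*j - 8 -> ((g < -5 -> 2*acc + g + (1/4)*j < 21) and 3*j <= 3)) and ((not (g < 3*j - 8)) -> ((g < -5 -> 5*g + (25/4)*j < 21) and 3*j <= 3))
Answer: WP = (g < 3*j - 8 -> ((g < -5 -> 2*acc + g + (1/4)*j < 21) and 3*j <= 3)) and ((not (g < 3*j - 8)) -> ((g < -5 -> 5*g + (25/4)*j < 21) and 3*j <= 3))


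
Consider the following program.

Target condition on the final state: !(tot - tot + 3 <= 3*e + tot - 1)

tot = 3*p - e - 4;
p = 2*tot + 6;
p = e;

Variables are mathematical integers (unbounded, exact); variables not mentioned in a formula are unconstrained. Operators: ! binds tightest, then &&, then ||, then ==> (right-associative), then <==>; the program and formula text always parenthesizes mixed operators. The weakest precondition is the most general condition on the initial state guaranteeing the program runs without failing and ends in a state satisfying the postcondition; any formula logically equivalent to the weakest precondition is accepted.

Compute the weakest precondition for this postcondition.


Working backward. After the program, the postcondition !(tot - tot + 3 <= 3*e + tot - 1) must hold; in canonical form it is !(3*e + tot >= 4).
Before p := e: !(3*e + tot >= 4)
Before p := 2*tot + 6: !(3*e + tot >= 4)
Before tot := 3*p - e - 4: !(2*e + 3*p >= 8)
Answer: WP = !(2*e + 3*p >= 8)


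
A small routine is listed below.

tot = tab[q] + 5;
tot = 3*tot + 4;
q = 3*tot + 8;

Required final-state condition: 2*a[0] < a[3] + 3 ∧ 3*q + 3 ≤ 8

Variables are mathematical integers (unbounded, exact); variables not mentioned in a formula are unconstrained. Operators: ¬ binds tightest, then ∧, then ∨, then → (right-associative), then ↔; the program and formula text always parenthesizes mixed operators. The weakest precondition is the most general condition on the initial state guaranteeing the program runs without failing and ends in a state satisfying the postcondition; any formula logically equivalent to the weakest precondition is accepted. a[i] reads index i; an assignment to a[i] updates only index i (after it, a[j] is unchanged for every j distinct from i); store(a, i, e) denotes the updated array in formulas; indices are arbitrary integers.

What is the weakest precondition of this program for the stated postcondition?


Working backward. After the program, the postcondition 2*a[0] < a[3] + 3 ∧ 3*q + 3 ≤ 8 must hold; in canonical form it is 2*a[0] < a[3] + 3 ∧ 3*q ≤ 5.
Before q := 3*tot + 8: 2*a[0] < a[3] + 3 ∧ 9*tot ≤ -19
Before tot := 3*tot + 4: 2*a[0] < a[3] + 3 ∧ 27*tot ≤ -55
Before tot := tab[q] + 5: 2*a[0] < a[3] + 3 ∧ 27*tab[q] ≤ -190
Answer: WP = 2*a[0] < a[3] + 3 ∧ 27*tab[q] ≤ -190


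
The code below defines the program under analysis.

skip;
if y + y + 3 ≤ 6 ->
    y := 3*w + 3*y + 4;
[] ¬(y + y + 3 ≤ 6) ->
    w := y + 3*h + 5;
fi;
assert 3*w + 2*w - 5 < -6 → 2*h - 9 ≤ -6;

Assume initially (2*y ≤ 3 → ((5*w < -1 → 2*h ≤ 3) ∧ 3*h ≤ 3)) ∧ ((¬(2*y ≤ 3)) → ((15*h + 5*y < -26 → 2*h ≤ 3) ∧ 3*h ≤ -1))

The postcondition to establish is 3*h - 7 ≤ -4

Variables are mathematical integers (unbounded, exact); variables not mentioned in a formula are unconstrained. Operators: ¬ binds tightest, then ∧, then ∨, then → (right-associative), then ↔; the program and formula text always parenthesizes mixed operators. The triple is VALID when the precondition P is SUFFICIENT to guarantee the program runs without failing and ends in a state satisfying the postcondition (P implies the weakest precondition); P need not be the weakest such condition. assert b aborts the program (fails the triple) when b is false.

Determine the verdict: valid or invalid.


Working backward. After the program, the postcondition 3*h - 7 ≤ -4 must hold; in canonical form it is 3*h ≤ 3.
Before assert 3*w + 2*w - 5 < -6 → 2*h - 9 ≤ -6: (5*w < -1 → 2*h ≤ 3) ∧ 3*h ≤ 3
Then branch requires (5*w < -1 → 2*h ≤ 3) ∧ 3*h ≤ 3; else branch requires (15*h + 5*y < -26 → 2*h ≤ 3) ∧ 3*h ≤ 3.
Before the if: (2*y ≤ 3 → ((5*w < -1 → 2*h ≤ 3) ∧ 3*h ≤ 3)) ∧ ((¬(2*y ≤ 3)) → ((15*h + 5*y < -26 → 2*h ≤ 3) ∧ 3*h ≤ 3))
Before skip: (2*y ≤ 3 → ((5*w < -1 → 2*h ≤ 3) ∧ 3*h ≤ 3)) ∧ ((¬(2*y ≤ 3)) → ((15*h + 5*y < -26 → 2*h ≤ 3) ∧ 3*h ≤ 3))
The weakest precondition is (2*y ≤ 3 → ((5*w < -1 → 2*h ≤ 3) ∧ 3*h ≤ 3)) ∧ ((¬(2*y ≤ 3)) → ((15*h + 5*y < -26 → 2*h ≤ 3) ∧ 3*h ≤ 3)).
Check whether (2*y ≤ 3 → ((5*w < -1 → 2*h ≤ 3) ∧ 3*h ≤ 3)) ∧ ((¬(2*y ≤ 3)) → ((15*h + 5*y < -26 → 2*h ≤ 3) ∧ 3*h ≤ -1)) implies it.
Every state satisfying the precondition satisfies the weakest precondition: the implication holds.
Answer: valid


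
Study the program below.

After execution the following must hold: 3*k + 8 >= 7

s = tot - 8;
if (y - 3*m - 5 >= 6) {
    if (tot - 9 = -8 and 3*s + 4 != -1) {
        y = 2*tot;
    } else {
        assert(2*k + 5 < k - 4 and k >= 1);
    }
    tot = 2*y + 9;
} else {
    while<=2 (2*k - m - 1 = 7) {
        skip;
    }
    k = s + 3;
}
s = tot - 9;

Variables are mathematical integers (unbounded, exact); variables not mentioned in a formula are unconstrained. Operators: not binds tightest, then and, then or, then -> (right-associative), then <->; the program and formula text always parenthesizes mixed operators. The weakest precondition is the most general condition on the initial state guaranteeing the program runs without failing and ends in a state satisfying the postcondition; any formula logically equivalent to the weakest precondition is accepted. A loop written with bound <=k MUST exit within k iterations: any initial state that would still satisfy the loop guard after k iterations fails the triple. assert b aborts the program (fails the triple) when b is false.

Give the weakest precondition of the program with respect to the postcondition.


Working backward. After the program, the postcondition 3*k + 8 >= 7 must hold; in canonical form it is 3*k >= -1.
Before s := tot - 9: 3*k >= -1
Then branch requires ((tot = 1 and 3*s != -5) -> 3*k >= -1) and ((not (tot = 1 and 3*s != -5)) -> (k < -9 and k >= 1 and 3*k >= -1)); else branch requires (2*k = m + 8 -> ((2*k = m + 8 -> ((not (2*k = m + 8)) and 3*s >= -10)) and ((not (2*k = m + 8)) -> 3*s >= -10))) and ((not (2*k = m + 8)) -> 3*s >= -10).
Before the if: (y >= 3*m + 11 -> (((tot = 1 and 3*s != -5) -> 3*k >= -1) and ((not (tot = 1 and 3*s != -5)) -> (k < -9 and k >= 1 and 3*k >= -1)))) and ((not (y >= 3*m + 11)) -> ((2*k = m + 8 -> ((2*k = m + 8 -> ((not (2*k = m + 8)) and 3*s >= -10)) and ((not (2*k = m + 8)) -> 3*s >= -10))) and ((not (2*k = m + 8)) -> 3*s >= -10)))
Before s := tot - 8: (y >= 3*m + 11 -> (((tot = 1 and 3*tot != 19) -> 3*k >= -1) and ((not (tot = 1 and 3*tot != 19)) -> (k < -9 and k >= 1 and 3*k >= -1)))) and ((not (y >= 3*m + 11)) -> ((2*k = m + 8 -> ((2*k = m + 8 -> ((not (2*k = m + 8)) and 3*tot >= 14)) and ((not (2*k = m + 8)) -> 3*tot >= 14))) and ((not (2*k = m + 8)) -> 3*tot >= 14)))
Answer: WP = (y >= 3*m + 11 -> (((tot = 1 and 3*tot != 19) -> 3*k >= -1) and ((not (tot = 1 and 3*tot != 19)) -> (k < -9 and k >= 1 and 3*k >= -1)))) and ((not (y >= 3*m + 11)) -> ((2*k = m + 8 -> ((2*k = m + 8 -> ((not (2*k = m + 8)) and 3*tot >= 14)) and ((not (2*k = m + 8)) -> 3*tot >= 14))) and ((not (2*k = m + 8)) -> 3*tot >= 14)))


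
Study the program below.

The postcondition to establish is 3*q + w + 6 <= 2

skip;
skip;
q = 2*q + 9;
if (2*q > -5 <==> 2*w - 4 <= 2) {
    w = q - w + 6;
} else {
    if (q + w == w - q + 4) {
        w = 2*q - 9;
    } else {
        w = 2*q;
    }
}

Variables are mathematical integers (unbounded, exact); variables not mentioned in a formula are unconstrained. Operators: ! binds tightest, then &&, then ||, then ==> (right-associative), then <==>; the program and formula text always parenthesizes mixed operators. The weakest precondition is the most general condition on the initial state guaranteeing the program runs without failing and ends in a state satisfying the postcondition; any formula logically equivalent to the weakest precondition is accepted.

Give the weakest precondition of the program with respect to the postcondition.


Working backward. After the program, the postcondition 3*q + w + 6 <= 2 must hold; in canonical form it is 3*q + w <= -4.
Then branch requires 4*q <= w - 10; else branch requires (2*q == 4 ==> 5*q <= 5) && ((!(2*q == 4)) ==> 5*q <= -4).
Before the if: ((2*q > -5 <==> 2*w <= 6) ==> 4*q <= w - 10) && ((!(2*q > -5 <==> 2*w <= 6)) ==> ((2*q == 4 ==> 5*q <= 5) && ((!(2*q == 4)) ==> 5*q <= -4)))
Before q := 2*q + 9: ((4*q > -23 <==> 2*w <= 6) ==> 8*q <= w - 46) && ((!(4*q > -23 <==> 2*w <= 6)) ==> ((4*q == -14 ==> 10*q <= -40) && ((!(4*q == -14)) ==> 10*q <= -49)))
Before skip: ((4*q > -23 <==> 2*w <= 6) ==> 8*q <= w - 46) && ((!(4*q > -23 <==> 2*w <= 6)) ==> ((4*q == -14 ==> 10*q <= -40) && ((!(4*q == -14)) ==> 10*q <= -49)))
Before skip: ((4*q > -23 <==> 2*w <= 6) ==> 8*q <= w - 46) && ((!(4*q > -23 <==> 2*w <= 6)) ==> ((4*q == -14 ==> 10*q <= -40) && ((!(4*q == -14)) ==> 10*q <= -49)))
Answer: WP = ((4*q > -23 <==> 2*w <= 6) ==> 8*q <= w - 46) && ((!(4*q > -23 <==> 2*w <= 6)) ==> ((4*q == -14 ==> 10*q <= -40) && ((!(4*q == -14)) ==> 10*q <= -49)))


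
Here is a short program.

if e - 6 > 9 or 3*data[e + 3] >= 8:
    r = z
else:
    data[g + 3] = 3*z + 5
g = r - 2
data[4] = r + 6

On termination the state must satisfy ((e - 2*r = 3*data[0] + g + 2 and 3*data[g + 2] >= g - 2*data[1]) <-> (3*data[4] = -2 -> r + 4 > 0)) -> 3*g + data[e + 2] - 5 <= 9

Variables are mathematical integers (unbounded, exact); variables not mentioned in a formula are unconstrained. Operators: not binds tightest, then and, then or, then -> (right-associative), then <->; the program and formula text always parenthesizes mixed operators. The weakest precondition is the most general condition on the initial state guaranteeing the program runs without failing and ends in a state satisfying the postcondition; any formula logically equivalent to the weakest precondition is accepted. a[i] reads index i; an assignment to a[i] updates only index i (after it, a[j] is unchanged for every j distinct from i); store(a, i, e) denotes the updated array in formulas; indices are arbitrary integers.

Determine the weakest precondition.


Working backward. After the program, the postcondition ((e - 2*r = 3*data[0] + g + 2 and 3*data[g + 2] >= g - 2*data[1]) <-> (3*data[4] = -2 -> r + 4 > 0)) -> 3*g + data[e + 2] - 5 <= 9 must hold; in canonical form it is ((e = 3*data[0] + g + 2*r + 2 and 3*data[g + 2] + 2*data[1] >= g) <-> (3*data[4] = -2 -> r > -4)) -> data[e + 2] + 3*g <= 14.
Before data[4] := r + 6: ((e = 3*data[0] + g + 2*r + 2 and 2*data[1] + 3*store(data, 4, r + 6)[g + 2] >= g) <-> (3*r = -20 -> r > -4)) -> store(data, 4, r + 6)[e + 2] + 3*g <= 14
Before g := r - 2: ((e = 3*data[0] + 3*r and 2*data[1] + 3*store(data, 4, r + 6)[r] >= r - 2) <-> (3*r = -20 -> r > -4)) -> store(data, 4, r + 6)[e + 2] + 3*r <= 20
Then branch requires ((e = 3*data[0] + 3*z and 2*data[1] + 3*store(data, 4, z + 6)[z] >= z - 2) <-> (3*z = -20 -> z > -4)) -> store(data, 4, z + 6)[e + 2] + 3*z <= 20; else branch requires ((e = 3*store(data, g + 3, 3*z + 5)[0] + 3*r and 2*store(data, g + 3, 3*z + 5)[1] + 3*store(store(data, g + 3, 3*z + 5), 4, r + 6)[r] >= r - 2) <-> (3*r = -20 -> r > -4)) -> store(store(data, g + 3, 3*z + 5), 4, r + 6)[e + 2] + 3*r <= 20.
Before the if: ((e > 15 or 3*data[e + 3] >= 8) -> (((e = 3*data[0] + 3*z and 2*data[1] + 3*store(data, 4, z + 6)[z] >= z - 2) <-> (3*z = -20 -> z > -4)) -> store(data, 4, z + 6)[e + 2] + 3*z <= 20)) and ((not (e > 15 or 3*data[e + 3] >= 8)) -> (((e = 3*store(data, g + 3, 3*z + 5)[0] + 3*r and 2*store(data, g + 3, 3*z + 5)[1] + 3*store(store(data, g + 3, 3*z + 5), 4, r + 6)[r] >= r - 2) <-> (3*r = -20 -> r > -4)) -> store(store(data, g + 3, 3*z + 5), 4, r + 6)[e + 2] + 3*r <= 20))
Answer: WP = ((e > 15 or 3*data[e + 3] >= 8) -> (((e = 3*data[0] + 3*z and 2*data[1] + 3*store(data, 4, z + 6)[z] >= z - 2) <-> (3*z = -20 -> z > -4)) -> store(data, 4, z + 6)[e + 2] + 3*z <= 20)) and ((not (e > 15 or 3*data[e + 3] >= 8)) -> (((e = 3*store(data, g + 3, 3*z + 5)[0] + 3*r and 2*store(data, g + 3, 3*z + 5)[1] + 3*store(store(data, g + 3, 3*z + 5), 4, r + 6)[r] >= r - 2) <-> (3*r = -20 -> r > -4)) -> store(store(data, g + 3, 3*z + 5), 4, r + 6)[e + 2] + 3*r <= 20))


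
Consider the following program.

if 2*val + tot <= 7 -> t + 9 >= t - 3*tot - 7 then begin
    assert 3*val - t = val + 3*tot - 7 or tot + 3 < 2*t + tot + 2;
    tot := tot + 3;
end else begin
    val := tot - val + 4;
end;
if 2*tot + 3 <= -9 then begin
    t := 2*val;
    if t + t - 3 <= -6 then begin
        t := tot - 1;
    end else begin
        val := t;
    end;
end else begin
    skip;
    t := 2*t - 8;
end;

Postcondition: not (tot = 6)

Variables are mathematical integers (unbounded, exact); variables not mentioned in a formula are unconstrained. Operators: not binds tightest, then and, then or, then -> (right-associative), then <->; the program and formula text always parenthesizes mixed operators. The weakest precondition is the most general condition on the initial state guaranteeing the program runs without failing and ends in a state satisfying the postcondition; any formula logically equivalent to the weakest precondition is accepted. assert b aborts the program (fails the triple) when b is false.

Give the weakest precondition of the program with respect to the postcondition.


Working backward. After the program, not (tot = 6) must hold.
Then branch requires (4*val <= -3 -> (not (tot = 6))) and ((not (4*val <= -3)) -> (not (tot = 6))); else branch requires not (tot = 6).
Before the if: (2*tot <= -12 -> ((4*val <= -3 -> (not (tot = 6))) and ((not (4*val <= -3)) -> (not (tot = 6))))) and ((not (2*tot <= -12)) -> (not (tot = 6)))
Then branch requires (2*val = t + 3*tot - 7 or 2*t > 1) and (2*tot <= -18 -> ((4*val <= -3 -> (not (tot = 3))) and ((not (4*val <= -3)) -> (not (tot = 3))))) and ((not (2*tot <= -18)) -> (not (tot = 3))); else branch requires (2*tot <= -12 -> ((4*tot <= 4*val - 19 -> (not (tot = 6))) and ((not (4*tot <= 4*val - 19)) -> (not (tot = 6))))) and ((not (2*tot <= -12)) -> (not (tot = 6))).
Before the if: ((tot + 2*val <= 7 -> 3*tot >= -16) -> ((2*val = t + 3*tot - 7 or 2*t > 1) and (2*tot <= -18 -> ((4*val <= -3 -> (not (tot = 3))) and ((not (4*val <= -3)) -> (not (tot = 3))))) and ((not (2*tot <= -18)) -> (not (tot = 3))))) and ((not (tot + 2*val <= 7 -> 3*tot >= -16)) -> ((2*tot <= -12 -> ((4*tot <= 4*val - 19 -> (not (tot = 6))) and ((not (4*tot <= 4*val - 19)) -> (not (tot = 6))))) and ((not (2*tot <= -12)) -> (not (tot = 6)))))
Answer: WP = ((tot + 2*val <= 7 -> 3*tot >= -16) -> ((2*val = t + 3*tot - 7 or 2*t > 1) and (2*tot <= -18 -> ((4*val <= -3 -> (not (tot = 3))) and ((not (4*val <= -3)) -> (not (tot = 3))))) and ((not (2*tot <= -18)) -> (not (tot = 3))))) and ((not (tot + 2*val <= 7 -> 3*tot >= -16)) -> ((2*tot <= -12 -> ((4*tot <= 4*val - 19 -> (not (tot = 6))) and ((not (4*tot <= 4*val - 19)) -> (not (tot = 6))))) and ((not (2*tot <= -12)) -> (not (tot = 6)))))


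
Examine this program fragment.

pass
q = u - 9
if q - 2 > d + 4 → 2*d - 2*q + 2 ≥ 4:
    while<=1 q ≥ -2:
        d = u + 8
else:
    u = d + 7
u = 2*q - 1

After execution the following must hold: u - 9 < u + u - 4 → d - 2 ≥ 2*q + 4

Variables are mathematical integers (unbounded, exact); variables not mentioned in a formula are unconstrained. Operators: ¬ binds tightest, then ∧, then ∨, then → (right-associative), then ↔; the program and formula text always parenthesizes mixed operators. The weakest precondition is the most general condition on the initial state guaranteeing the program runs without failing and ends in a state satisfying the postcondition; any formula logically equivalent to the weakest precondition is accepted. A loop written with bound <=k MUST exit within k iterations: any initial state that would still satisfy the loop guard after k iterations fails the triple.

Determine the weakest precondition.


Working backward. After the program, the postcondition u - 9 < u + u - 4 → d - 2 ≥ 2*q + 4 must hold; in canonical form it is u > -5 → d ≥ 2*q + 6.
Before u := 2*q - 1: 2*q > -4 → d ≥ 2*q + 6
Then branch requires (q ≥ -2 → ((¬(q ≥ -2)) ∧ (2*q > -4 → u ≥ 2*q - 2))) ∧ ((¬(q ≥ -2)) → (2*q > -4 → d ≥ 2*q + 6)); else branch requires 2*q > -4 → d ≥ 2*q + 6.
Before the if: ((q > d + 6 → 2*d ≥ 2*q + 2) → ((q ≥ -2 → ((¬(q ≥ -2)) ∧ (2*q > -4 → u ≥ 2*q - 2))) ∧ ((¬(q ≥ -2)) → (2*q > -4 → d ≥ 2*q + 6)))) ∧ ((¬(q > d + 6 → 2*d ≥ 2*q + 2)) → (2*q > -4 → d ≥ 2*q + 6))
Before q := u - 9: ((u > d + 15 → 2*d ≥ 2*u - 16) → ((u ≥ 7 → ((¬(u ≥ 7)) ∧ (2*u > 14 → u ≤ 20))) ∧ ((¬(u ≥ 7)) → (2*u > 14 → d ≥ 2*u - 12)))) ∧ ((¬(u > d + 15 → 2*d ≥ 2*u - 16)) → (2*u > 14 → d ≥ 2*u - 12))
Before skip: ((u > d + 15 → 2*d ≥ 2*u - 16) → ((u ≥ 7 → ((¬(u ≥ 7)) ∧ (2*u > 14 → u ≤ 20))) ∧ ((¬(u ≥ 7)) → (2*u > 14 → d ≥ 2*u - 12)))) ∧ ((¬(u > d + 15 → 2*d ≥ 2*u - 16)) → (2*u > 14 → d ≥ 2*u - 12))
Answer: WP = ((u > d + 15 → 2*d ≥ 2*u - 16) → ((u ≥ 7 → ((¬(u ≥ 7)) ∧ (2*u > 14 → u ≤ 20))) ∧ ((¬(u ≥ 7)) → (2*u > 14 → d ≥ 2*u - 12)))) ∧ ((¬(u > d + 15 → 2*d ≥ 2*u - 16)) → (2*u > 14 → d ≥ 2*u - 12))


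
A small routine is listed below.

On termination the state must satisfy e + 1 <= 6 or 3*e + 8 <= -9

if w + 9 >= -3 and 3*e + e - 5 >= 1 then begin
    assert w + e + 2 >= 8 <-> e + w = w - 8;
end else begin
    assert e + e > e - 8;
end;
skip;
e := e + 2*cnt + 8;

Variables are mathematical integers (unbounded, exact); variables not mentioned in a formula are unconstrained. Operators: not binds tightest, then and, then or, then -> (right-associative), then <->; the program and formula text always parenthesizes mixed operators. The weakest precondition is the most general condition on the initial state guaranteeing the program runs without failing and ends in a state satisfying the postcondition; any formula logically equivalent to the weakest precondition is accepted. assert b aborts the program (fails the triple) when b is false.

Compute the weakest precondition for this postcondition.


Working backward. After the program, the postcondition e + 1 <= 6 or 3*e + 8 <= -9 must hold; in canonical form it is e <= 5 or 3*e <= -17.
Before e := e + 2*cnt + 8: 2*cnt + e <= -3 or 6*cnt + 3*e <= -41
Before skip: 2*cnt + e <= -3 or 6*cnt + 3*e <= -41
Then branch requires (e + w >= 6 <-> e = -8) and (2*cnt + e <= -3 or 6*cnt + 3*e <= -41); else branch requires e > -8 and (2*cnt + e <= -3 or 6*cnt + 3*e <= -41).
Before the if: ((w >= -12 and 4*e >= 6) -> ((e + w >= 6 <-> e = -8) and (2*cnt + e <= -3 or 6*cnt + 3*e <= -41))) and ((not (w >= -12 and 4*e >= 6)) -> (e > -8 and (2*cnt + e <= -3 or 6*cnt + 3*e <= -41)))
Answer: WP = ((w >= -12 and 4*e >= 6) -> ((e + w >= 6 <-> e = -8) and (2*cnt + e <= -3 or 6*cnt + 3*e <= -41))) and ((not (w >= -12 and 4*e >= 6)) -> (e > -8 and (2*cnt + e <= -3 or 6*cnt + 3*e <= -41)))
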